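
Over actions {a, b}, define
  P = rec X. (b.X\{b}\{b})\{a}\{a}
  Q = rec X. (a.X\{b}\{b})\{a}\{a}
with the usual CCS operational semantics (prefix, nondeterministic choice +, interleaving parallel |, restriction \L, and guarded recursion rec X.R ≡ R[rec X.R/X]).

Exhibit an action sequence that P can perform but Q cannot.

b

Reachable graph of P (2 states):
  m0 = rec X. (b.X\{b}\{b})\{a}\{a} has moves --b--▸ m1
  m1 = (rec X. (b.X\{b}\{b})\{a}\{a})\{b}\{b}\{a}\{a} has moves ·
Reachable graph of Q (1 states):
  n0 = rec X. (a.X\{b}\{b})\{a}\{a} has moves ·
Run σ = ⟨b⟩ on P: start {m0}
  [1] b ⇒ {m1}
  ✓ P
Run σ = ⟨b⟩ on Q: start {n0}
  [1] b ⇒ no successor for Q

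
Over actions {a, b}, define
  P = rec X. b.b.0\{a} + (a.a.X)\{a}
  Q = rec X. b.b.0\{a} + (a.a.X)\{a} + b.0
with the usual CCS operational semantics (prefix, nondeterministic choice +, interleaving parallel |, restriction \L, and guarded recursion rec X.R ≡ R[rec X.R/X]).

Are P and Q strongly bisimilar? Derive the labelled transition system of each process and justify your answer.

Reachable graph of P (3 states):
  p0 = rec X. b.b.0\{a} + (a.a.X)\{a} :: --b--▸ p1
  p1 = b.0\{a} :: --b--▸ p2
  p2 = 0\{a} :: stopped
Reachable graph of Q (4 states):
  q0 = rec X. b.b.0\{a} + (a.a.X)\{a} + b.0 :: --b--▸ q1, --b--▸ q2
  q1 = 0 :: stopped
  q2 = b.0\{a} :: --b--▸ q3
  q3 = 0\{a} :: stopped
Bisimilarity quotient blocks:
  B0 = {p0}
  B1 = {p1, q2}
  B2 = {p2, q1, q3}
  B3 = {q0}
p0 ∈ B0, q0 ∈ B3 → different blocks

NO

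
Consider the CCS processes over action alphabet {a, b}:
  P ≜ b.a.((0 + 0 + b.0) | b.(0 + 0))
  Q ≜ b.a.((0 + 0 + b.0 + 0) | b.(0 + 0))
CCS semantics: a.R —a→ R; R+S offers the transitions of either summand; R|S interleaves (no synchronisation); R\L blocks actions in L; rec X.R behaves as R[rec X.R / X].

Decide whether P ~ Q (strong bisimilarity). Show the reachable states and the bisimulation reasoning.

Reachable graph of P (6 states):
  u0 = b.a.((0 + 0 + b.0) | b.(0 + 0)) :: --b--▸ u1
  u1 = a.((0 + 0 + b.0) | b.(0 + 0)) :: --a--▸ u2
  u2 = (0 + 0 + b.0) | b.(0 + 0) :: --b--▸ u3, --b--▸ u4
  u3 = (0 + 0 + b.0) | (0 + 0) :: --b--▸ u5
  u4 = 0 | b.(0 + 0) :: --b--▸ u5
  u5 = 0 | (0 + 0) :: ∅
Reachable graph of Q (6 states):
  v0 = b.a.((0 + 0 + b.0 + 0) | b.(0 + 0)) :: --b--▸ v1
  v1 = a.((0 + 0 + b.0 + 0) | b.(0 + 0)) :: --a--▸ v2
  v2 = (0 + 0 + b.0 + 0) | b.(0 + 0) :: --b--▸ v3, --b--▸ v4
  v3 = (0 + 0 + b.0 + 0) | (0 + 0) :: --b--▸ v5
  v4 = 0 | b.(0 + 0) :: --b--▸ v5
  v5 = 0 | (0 + 0) :: ∅
Bisimilarity quotient blocks:
  B0 = {u0, v0}
  B1 = {u1, v1}
  B2 = {u2, v2}
  B3 = {u3, u4, v3, v4}
  B4 = {u5, v5}
u0 ∈ B0, v0 ∈ B0 → same block

YES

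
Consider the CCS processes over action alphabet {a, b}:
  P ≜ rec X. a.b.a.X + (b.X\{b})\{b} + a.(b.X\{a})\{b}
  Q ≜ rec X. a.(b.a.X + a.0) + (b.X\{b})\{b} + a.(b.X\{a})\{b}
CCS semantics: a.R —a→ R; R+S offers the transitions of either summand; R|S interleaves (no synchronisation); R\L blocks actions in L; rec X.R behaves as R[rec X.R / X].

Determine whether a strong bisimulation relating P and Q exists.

P ≁ Q

LTS(P): 4 reachable states
  p0 = rec X. a.b.a.X + (b.X\{b})\{b} + a.(b.X\{a})\{b} | =a=> p1, =a=> p2
  p1 = (b.(rec X. a.b.a.X + (b.X\{b})\{b} + a.(b.X\{a})\{b})\{a})\{b} | ∅
  p2 = b.a.(rec X. a.b.a.X + (b.X\{b})\{b} + a.(b.X\{a})\{b}) | =b=> p3
  p3 = a.(rec X. a.b.a.X + (b.X\{b})\{b} + a.(b.X\{a})\{b}) | =a=> p0
LTS(Q): 5 reachable states
  q0 = rec X. a.(b.a.X + a.0) + (b.X\{b})\{b} + a.(b.X\{a})\{b} | =a=> q1, =a=> q2
  q1 = (b.(rec X. a.(b.a.X + a.0) + (b.X\{b})\{b} + a.(b.X\{a})\{b})\{a})\{b} | ∅
  q2 = b.a.(rec X. a.(b.a.X + a.0) + (b.X\{b})\{b} + a.(b.X\{a})\{b}) + a.0 | =a=> q3, =b=> q4
  q3 = 0 | ∅
  q4 = a.(rec X. a.(b.a.X + a.0) + (b.X\{b})\{b} + a.(b.X\{a})\{b}) | =a=> q0
Partition-refinement fixed point:
  B0 = {p0}
  B1 = {p1, q1, q3}
  B2 = {p2}
  B3 = {p3}
  B4 = {q0}
  B5 = {q2}
  B6 = {q4}
p0 ∈ B0, q0 ∈ B4 → different blocks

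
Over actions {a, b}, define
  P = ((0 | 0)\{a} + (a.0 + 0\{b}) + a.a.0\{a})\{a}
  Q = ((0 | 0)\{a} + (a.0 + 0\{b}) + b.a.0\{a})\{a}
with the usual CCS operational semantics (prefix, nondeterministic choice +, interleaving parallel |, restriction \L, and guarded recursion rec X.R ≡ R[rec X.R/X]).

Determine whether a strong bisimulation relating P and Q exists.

LTS(P): 1 reachable states
  p0 = ((0 | 0)\{a} + (a.0 + 0\{b}) + a.a.0\{a})\{a} :: (no moves)
LTS(Q): 2 reachable states
  q0 = ((0 | 0)\{a} + (a.0 + 0\{b}) + b.a.0\{a})\{a} :: =b=> q1
  q1 = (a.0\{a})\{a} :: (no moves)
Bisimilarity quotient blocks:
  B0 = {p0, q1}
  B1 = {q0}
p0 ∈ B0, q0 ∈ B1 → different blocks

not bisimilar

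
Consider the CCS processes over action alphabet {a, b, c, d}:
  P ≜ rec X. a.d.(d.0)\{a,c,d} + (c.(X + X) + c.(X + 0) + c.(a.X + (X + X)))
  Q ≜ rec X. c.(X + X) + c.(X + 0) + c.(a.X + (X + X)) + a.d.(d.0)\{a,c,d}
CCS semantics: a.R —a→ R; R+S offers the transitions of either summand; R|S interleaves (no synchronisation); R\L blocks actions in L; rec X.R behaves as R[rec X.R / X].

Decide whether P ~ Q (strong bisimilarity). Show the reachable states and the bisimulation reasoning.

YES

P's transition system — 6 states:
  m0 = rec X. a.d.(d.0)\{a,c,d} + (c.(X + X) + c.(X + 0) + c.(a.X + (X + X))) has moves -a-> m1, -c-> m2, -c-> m3, -c-> m4
  m1 = d.(d.0)\{a,c,d} has moves -d-> m5
  m2 = (rec X. a.d.(d.0)\{a,c,d} + (c.(X + X) + c.(X + 0) + c.(a.X + (X + X)))) + (rec X. a.d.(d.0)\{a,c,d} + (c.(X + X) + c.(X + 0) + c.(a.X + (X + X)))) has moves -a-> m1, -c-> m2, -c-> m3, -c-> m4
  m3 = (rec X. a.d.(d.0)\{a,c,d} + (c.(X + X) + c.(X + 0) + c.(a.X + (X + X)))) + 0 has moves -a-> m1, -c-> m2, -c-> m3, -c-> m4
  m4 = a.(rec X. a.d.(d.0)\{a,c,d} + (c.(X + X) + c.(X + 0) + c.(a.X + (X + X)))) + ((rec X. a.d.(d.0)\{a,c,d} + (c.(X + X) + c.(X + 0) + c.(a.X + (X + X)))) + (rec X. a.d.(d.0)\{a,c,d} + (c.(X + X) + c.(X + 0) + c.(a.X + (X + X))))) has moves -a-> m0, -a-> m1, -c-> m2, -c-> m3, -c-> m4
  m5 = (d.0)\{a,c,d} has moves ∅
Q's transition system — 6 states:
  n0 = rec X. c.(X + X) + c.(X + 0) + c.(a.X + (X + X)) + a.d.(d.0)\{a,c,d} has moves -a-> n1, -c-> n2, -c-> n3, -c-> n4
  n1 = d.(d.0)\{a,c,d} has moves -d-> n5
  n2 = (rec X. c.(X + X) + c.(X + 0) + c.(a.X + (X + X)) + a.d.(d.0)\{a,c,d}) + (rec X. c.(X + X) + c.(X + 0) + c.(a.X + (X + X)) + a.d.(d.0)\{a,c,d}) has moves -a-> n1, -c-> n2, -c-> n3, -c-> n4
  n3 = (rec X. c.(X + X) + c.(X + 0) + c.(a.X + (X + X)) + a.d.(d.0)\{a,c,d}) + 0 has moves -a-> n1, -c-> n2, -c-> n3, -c-> n4
  n4 = a.(rec X. c.(X + X) + c.(X + 0) + c.(a.X + (X + X)) + a.d.(d.0)\{a,c,d}) + ((rec X. c.(X + X) + c.(X + 0) + c.(a.X + (X + X)) + a.d.(d.0)\{a,c,d}) + (rec X. c.(X + X) + c.(X + 0) + c.(a.X + (X + X)) + a.d.(d.0)\{a,c,d})) has moves -a-> n0, -a-> n1, -c-> n2, -c-> n3, -c-> n4
  n5 = (d.0)\{a,c,d} has moves ∅
Partition-refinement fixed point:
  B0 = {m0, m2, m3, n0, n2, n3}
  B1 = {m1, n1}
  B2 = {m5, n5}
  B3 = {m4, n4}
m0 ∈ B0, n0 ∈ B0 → same block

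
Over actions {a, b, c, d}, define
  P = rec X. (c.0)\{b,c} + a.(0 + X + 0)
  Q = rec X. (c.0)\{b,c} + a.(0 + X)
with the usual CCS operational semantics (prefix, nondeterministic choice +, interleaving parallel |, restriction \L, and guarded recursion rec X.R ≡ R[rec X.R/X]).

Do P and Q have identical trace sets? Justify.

trace-equivalent

P's transition system — 2 states:
  p0 = rec X. (c.0)\{b,c} + a.(0 + X + 0) :: --a--▸ p1
  p1 = 0 + (rec X. (c.0)\{b,c} + a.(0 + X + 0)) + 0 :: --a--▸ p1
Q's transition system — 2 states:
  q0 = rec X. (c.0)\{b,c} + a.(0 + X) :: --a--▸ q1
  q1 = 0 + (rec X. (c.0)\{b,c} + a.(0 + X)) :: --a--▸ q1
Bisimilarity quotient blocks:
  B0 = {p0, p1, q0, q1}
p0 ∈ B0, q0 ∈ B0 → same block
Bisimilar ⇒ trace-equivalent.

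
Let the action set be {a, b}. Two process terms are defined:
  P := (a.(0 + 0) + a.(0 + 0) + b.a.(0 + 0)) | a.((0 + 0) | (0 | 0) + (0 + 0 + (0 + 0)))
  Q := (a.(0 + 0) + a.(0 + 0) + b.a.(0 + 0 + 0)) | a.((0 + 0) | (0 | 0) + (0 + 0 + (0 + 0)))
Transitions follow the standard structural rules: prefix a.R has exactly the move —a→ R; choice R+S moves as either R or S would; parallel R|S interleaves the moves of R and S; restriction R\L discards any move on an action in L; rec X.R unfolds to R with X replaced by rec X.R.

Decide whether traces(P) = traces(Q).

P's transition system — 6 states:
  p0 = (a.(0 + 0) + a.(0 + 0) + b.a.(0 + 0)) | a.((0 + 0) | (0 | 0) + (0 + 0 + (0 + 0))) has moves -a-> p1, -a-> p2, -b-> p3
  p1 = (0 + 0) | a.((0 + 0) | (0 | 0) + (0 + 0 + (0 + 0))) has moves -a-> p4
  p2 = (a.(0 + 0) + a.(0 + 0) + b.a.(0 + 0)) | ((0 + 0) | (0 | 0) + (0 + 0 + (0 + 0))) has moves -a-> p4, -b-> p5
  p3 = a.(0 + 0) | a.((0 + 0) | (0 | 0) + (0 + 0 + (0 + 0))) has moves -a-> p1, -a-> p5
  p4 = (0 + 0) | ((0 + 0) | (0 | 0) + (0 + 0 + (0 + 0))) has moves stopped
  p5 = a.(0 + 0) | ((0 + 0) | (0 | 0) + (0 + 0 + (0 + 0))) has moves -a-> p4
Q's transition system — 8 states:
  q0 = (a.(0 + 0) + a.(0 + 0) + b.a.(0 + 0 + 0)) | a.((0 + 0) | (0 | 0) + (0 + 0 + (0 + 0))) has moves -a-> q1, -a-> q2, -b-> q3
  q1 = (0 + 0) | a.((0 + 0) | (0 | 0) + (0 + 0 + (0 + 0))) has moves -a-> q4
  q2 = (a.(0 + 0) + a.(0 + 0) + b.a.(0 + 0 + 0)) | ((0 + 0) | (0 | 0) + (0 + 0 + (0 + 0))) has moves -a-> q4, -b-> q5
  q3 = a.(0 + 0 + 0) | a.((0 + 0) | (0 | 0) + (0 + 0 + (0 + 0))) has moves -a-> q5, -a-> q6
  q4 = (0 + 0) | ((0 + 0) | (0 | 0) + (0 + 0 + (0 + 0))) has moves stopped
  q5 = a.(0 + 0 + 0) | ((0 + 0) | (0 | 0) + (0 + 0 + (0 + 0))) has moves -a-> q7
  q6 = (0 + 0 + 0) | a.((0 + 0) | (0 | 0) + (0 + 0 + (0 + 0))) has moves -a-> q7
  q7 = (0 + 0 + 0) | ((0 + 0) | (0 | 0) + (0 + 0 + (0 + 0))) has moves stopped
Coarsest stable partition (strong bisimilarity classes):
  B0 = {p0, q0}
  B1 = {p3, q3}
  B2 = {p1, p5, q1, q5, q6}
  B3 = {p4, q4, q7}
  B4 = {p2, q2}
p0 ∈ B0, q0 ∈ B0 → same block
Bisimilar ⇒ trace-equivalent.

trace-equivalent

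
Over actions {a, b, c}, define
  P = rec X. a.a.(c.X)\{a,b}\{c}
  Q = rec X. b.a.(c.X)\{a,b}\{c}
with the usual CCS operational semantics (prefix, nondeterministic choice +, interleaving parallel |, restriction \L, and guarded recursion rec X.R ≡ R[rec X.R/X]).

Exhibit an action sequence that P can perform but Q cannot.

P's transition system — 3 states:
  s0 = rec X. a.a.(c.X)\{a,b}\{c} ⊢ ··a··> s1
  s1 = a.(c.(rec X. a.a.(c.X)\{a,b}\{c}))\{a,b}\{c} ⊢ ··a··> s2
  s2 = (c.(rec X. a.a.(c.X)\{a,b}\{c}))\{a,b}\{c} ⊢ stopped
Q's transition system — 3 states:
  t0 = rec X. b.a.(c.X)\{a,b}\{c} ⊢ ··b··> t1
  t1 = a.(c.(rec X. b.a.(c.X)\{a,b}\{c}))\{a,b}\{c} ⊢ ··a··> t2
  t2 = (c.(rec X. b.a.(c.X)\{a,b}\{c}))\{a,b}\{c} ⊢ stopped
Executing a from P (initial set {s0}):
  step 1 (a): {s1}
  P completes σ.
Executing a from Q (initial set {t0}):
  step 1 (a): ∅  — Q cannot continue

a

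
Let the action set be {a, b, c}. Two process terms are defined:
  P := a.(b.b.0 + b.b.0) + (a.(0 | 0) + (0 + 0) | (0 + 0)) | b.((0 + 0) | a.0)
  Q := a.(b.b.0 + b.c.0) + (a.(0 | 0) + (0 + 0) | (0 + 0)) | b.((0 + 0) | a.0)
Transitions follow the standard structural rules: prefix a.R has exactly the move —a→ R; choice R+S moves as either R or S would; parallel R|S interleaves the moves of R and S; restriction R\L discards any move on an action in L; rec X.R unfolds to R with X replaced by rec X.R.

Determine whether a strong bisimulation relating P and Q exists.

not bisimilar

Reachable graph of P (9 states):
  s0 = a.(b.b.0 + b.b.0) + (a.(0 | 0) + (0 + 0) | (0 + 0)) | b.((0 + 0) | a.0) | ··a··> s1, ··a··> s2, ··b··> s3
  s1 = 0 | 0 | b.((0 + 0) | a.0) | ··b··> s4
  s2 = b.b.0 + b.b.0 | ··b··> s5
  s3 = (a.(0 | 0) + (0 + 0) | (0 + 0)) | ((0 + 0) | a.0) | ··a··> s4, ··a··> s6
  s4 = 0 | 0 | ((0 + 0) | a.0) | ··a··> s7
  s5 = b.0 | ··b··> s8
  s6 = (a.(0 | 0) + (0 + 0) | (0 + 0)) | ((0 + 0) | 0) | ··a··> s7
  s7 = 0 | 0 | ((0 + 0) | 0) | ·
  s8 = 0 | ·
Reachable graph of Q (10 states):
  t0 = a.(b.b.0 + b.c.0) + (a.(0 | 0) + (0 + 0) | (0 + 0)) | b.((0 + 0) | a.0) | ··a··> t1, ··a··> t2, ··b··> t3
  t1 = 0 | 0 | b.((0 + 0) | a.0) | ··b··> t4
  t2 = b.b.0 + b.c.0 | ··b··> t5, ··b··> t6
  t3 = (a.(0 | 0) + (0 + 0) | (0 + 0)) | ((0 + 0) | a.0) | ··a··> t4, ··a··> t7
  t4 = 0 | 0 | ((0 + 0) | a.0) | ··a··> t8
  t5 = b.0 | ··b··> t9
  t6 = c.0 | ··c··> t9
  t7 = (a.(0 | 0) + (0 + 0) | (0 + 0)) | ((0 + 0) | 0) | ··a··> t8
  t8 = 0 | 0 | ((0 + 0) | 0) | ·
  t9 = 0 | ·
Bisimilarity quotient blocks:
  B0 = {s0}
  B1 = {s3, t3}
  B2 = {s4, s6, t4, t7}
  B3 = {s7, s8, t8, t9}
  B4 = {s1, t1}
  B5 = {s2}
  B6 = {s5, t5}
  B7 = {t0}
  B8 = {t2}
  B9 = {t6}
s0 ∈ B0, t0 ∈ B7 → different blocks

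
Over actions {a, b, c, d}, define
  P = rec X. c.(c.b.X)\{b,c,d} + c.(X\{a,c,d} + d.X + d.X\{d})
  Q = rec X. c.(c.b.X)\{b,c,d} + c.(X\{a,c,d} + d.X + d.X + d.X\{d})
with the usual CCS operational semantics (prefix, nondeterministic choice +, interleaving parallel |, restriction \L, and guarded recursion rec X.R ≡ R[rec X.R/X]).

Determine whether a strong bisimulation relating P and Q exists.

P's transition system — 6 states:
  s0 = rec X. c.(c.b.X)\{b,c,d} + c.(X\{a,c,d} + d.X + d.X\{d}) | --c--▸ s1, --c--▸ s2
  s1 = (c.b.(rec X. c.(c.b.X)\{b,c,d} + c.(X\{a,c,d} + d.X + d.X\{d})))\{b,c,d} | deadlocked
  s2 = (rec X. c.(c.b.X)\{b,c,d} + c.(X\{a,c,d} + d.X + d.X\{d}))\{a,c,d} + d.(rec X. c.(c.b.X)\{b,c,d} + c.(X\{a,c,d} + d.X + d.X\{d})) + d.(rec X. c.(c.b.X)\{b,c,d} + c.(X\{a,c,d} + d.X + d.X\{d}))\{d} | --d--▸ s0, --d--▸ s3
  s3 = (rec X. c.(c.b.X)\{b,c,d} + c.(X\{a,c,d} + d.X + d.X\{d}))\{d} | --c--▸ s4, --c--▸ s5
  s4 = ((rec X. c.(c.b.X)\{b,c,d} + c.(X\{a,c,d} + d.X + d.X\{d}))\{a,c,d} + d.(rec X. c.(c.b.X)\{b,c,d} + c.(X\{a,c,d} + d.X + d.X\{d})) + d.(rec X. c.(c.b.X)\{b,c,d} + c.(X\{a,c,d} + d.X + d.X\{d}))\{d})\{d} | deadlocked
  s5 = (c.b.(rec X. c.(c.b.X)\{b,c,d} + c.(X\{a,c,d} + d.X + d.X\{d})))\{b,c,d}\{d} | deadlocked
Q's transition system — 6 states:
  t0 = rec X. c.(c.b.X)\{b,c,d} + c.(X\{a,c,d} + d.X + d.X + d.X\{d}) | --c--▸ t1, --c--▸ t2
  t1 = (c.b.(rec X. c.(c.b.X)\{b,c,d} + c.(X\{a,c,d} + d.X + d.X + d.X\{d})))\{b,c,d} | deadlocked
  t2 = (rec X. c.(c.b.X)\{b,c,d} + c.(X\{a,c,d} + d.X + d.X + d.X\{d}))\{a,c,d} + d.(rec X. c.(c.b.X)\{b,c,d} + c.(X\{a,c,d} + d.X + d.X + d.X\{d})) + d.(rec X. c.(c.b.X)\{b,c,d} + c.(X\{a,c,d} + d.X + d.X + d.X\{d})) + d.(rec X. c.(c.b.X)\{b,c,d} + c.(X\{a,c,d} + d.X + d.X + d.X\{d}))\{d} | --d--▸ t0, --d--▸ t3
  t3 = (rec X. c.(c.b.X)\{b,c,d} + c.(X\{a,c,d} + d.X + d.X + d.X\{d}))\{d} | --c--▸ t4, --c--▸ t5
  t4 = ((rec X. c.(c.b.X)\{b,c,d} + c.(X\{a,c,d} + d.X + d.X + d.X\{d}))\{a,c,d} + d.(rec X. c.(c.b.X)\{b,c,d} + c.(X\{a,c,d} + d.X + d.X + d.X\{d})) + d.(rec X. c.(c.b.X)\{b,c,d} + c.(X\{a,c,d} + d.X + d.X + d.X\{d})) + d.(rec X. c.(c.b.X)\{b,c,d} + c.(X\{a,c,d} + d.X + d.X + d.X\{d}))\{d})\{d} | deadlocked
  t5 = (c.b.(rec X. c.(c.b.X)\{b,c,d} + c.(X\{a,c,d} + d.X + d.X + d.X\{d})))\{b,c,d}\{d} | deadlocked
Partition-refinement fixed point:
  B0 = {s0, t0}
  B1 = {s1, s4, s5, t1, t4, t5}
  B2 = {s2, t2}
  B3 = {s3, t3}
s0 ∈ B0, t0 ∈ B0 → same block

YES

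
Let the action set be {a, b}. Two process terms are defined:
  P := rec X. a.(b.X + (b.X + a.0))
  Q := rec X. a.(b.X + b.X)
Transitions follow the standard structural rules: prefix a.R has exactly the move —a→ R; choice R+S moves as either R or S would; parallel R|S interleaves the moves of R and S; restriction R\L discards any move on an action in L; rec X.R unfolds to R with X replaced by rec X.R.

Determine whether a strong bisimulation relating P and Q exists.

Reachable graph of P (3 states):
  u0 = rec X. a.(b.X + (b.X + a.0)) → -a-> u1
  u1 = b.(rec X. a.(b.X + (b.X + a.0))) + (b.(rec X. a.(b.X + (b.X + a.0))) + a.0) → -a-> u2, -b-> u0
  u2 = 0 → ·
Reachable graph of Q (2 states):
  v0 = rec X. a.(b.X + b.X) → -a-> v1
  v1 = b.(rec X. a.(b.X + b.X)) + b.(rec X. a.(b.X + b.X)) → -b-> v0
Coarsest stable partition (strong bisimilarity classes):
  B0 = {u0}
  B1 = {u1}
  B2 = {u2}
  B3 = {v0}
  B4 = {v1}
u0 ∈ B0, v0 ∈ B3 → different blocks

not bisimilar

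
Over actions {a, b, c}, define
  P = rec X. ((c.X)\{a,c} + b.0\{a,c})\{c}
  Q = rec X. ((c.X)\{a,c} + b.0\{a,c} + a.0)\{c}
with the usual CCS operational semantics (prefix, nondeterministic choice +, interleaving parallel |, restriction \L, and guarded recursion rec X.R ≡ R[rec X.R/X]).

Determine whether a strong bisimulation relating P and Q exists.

P's transition system — 2 states:
  s0 = rec X. ((c.X)\{a,c} + b.0\{a,c})\{c} has moves =b=> s1
  s1 = 0\{a,c}\{c} has moves deadlocked
Q's transition system — 3 states:
  t0 = rec X. ((c.X)\{a,c} + b.0\{a,c} + a.0)\{c} has moves =a=> t1, =b=> t2
  t1 = 0\{c} has moves deadlocked
  t2 = 0\{a,c}\{c} has moves deadlocked
Coarsest stable partition (strong bisimilarity classes):
  B0 = {s0}
  B1 = {s1, t1, t2}
  B2 = {t0}
s0 ∈ B0, t0 ∈ B2 → different blocks

not bisimilar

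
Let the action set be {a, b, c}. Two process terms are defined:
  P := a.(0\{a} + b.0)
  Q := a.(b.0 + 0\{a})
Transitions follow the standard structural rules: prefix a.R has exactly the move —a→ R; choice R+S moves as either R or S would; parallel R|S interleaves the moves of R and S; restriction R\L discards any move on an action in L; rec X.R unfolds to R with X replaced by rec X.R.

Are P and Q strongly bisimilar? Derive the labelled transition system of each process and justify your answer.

P's transition system — 3 states:
  s0 = a.(0\{a} + b.0) ⊢ ··a··> s1
  s1 = 0\{a} + b.0 ⊢ ··b··> s2
  s2 = 0 ⊢ ∅
Q's transition system — 3 states:
  t0 = a.(b.0 + 0\{a}) ⊢ ··a··> t1
  t1 = b.0 + 0\{a} ⊢ ··b··> t2
  t2 = 0 ⊢ ∅
Bisimilarity quotient blocks:
  B0 = {s0, t0}
  B1 = {s1, t1}
  B2 = {s2, t2}
s0 ∈ B0, t0 ∈ B0 → same block

bisimilar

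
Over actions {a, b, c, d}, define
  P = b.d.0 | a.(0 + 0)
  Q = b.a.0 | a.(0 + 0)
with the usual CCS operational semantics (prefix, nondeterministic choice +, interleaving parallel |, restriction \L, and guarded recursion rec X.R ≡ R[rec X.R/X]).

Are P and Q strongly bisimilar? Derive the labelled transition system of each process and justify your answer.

P ≁ Q

Reachable graph of P (6 states):
  m0 = b.d.0 | a.(0 + 0) :: --a--▸ m1, --b--▸ m2
  m1 = b.d.0 | (0 + 0) :: --b--▸ m3
  m2 = d.0 | a.(0 + 0) :: --a--▸ m3, --d--▸ m4
  m3 = d.0 | (0 + 0) :: --d--▸ m5
  m4 = 0 | a.(0 + 0) :: --a--▸ m5
  m5 = 0 | (0 + 0) :: ∅
Reachable graph of Q (6 states):
  n0 = b.a.0 | a.(0 + 0) :: --a--▸ n1, --b--▸ n2
  n1 = b.a.0 | (0 + 0) :: --b--▸ n3
  n2 = a.0 | a.(0 + 0) :: --a--▸ n3, --a--▸ n4
  n3 = a.0 | (0 + 0) :: --a--▸ n5
  n4 = 0 | a.(0 + 0) :: --a--▸ n5
  n5 = 0 | (0 + 0) :: ∅
Partition-refinement fixed point:
  B0 = {m0}
  B1 = {m1}
  B2 = {m3}
  B3 = {m5, n5}
  B4 = {m2}
  B5 = {m4, n3, n4}
  B6 = {n0}
  B7 = {n2}
  B8 = {n1}
m0 ∈ B0, n0 ∈ B6 → different blocks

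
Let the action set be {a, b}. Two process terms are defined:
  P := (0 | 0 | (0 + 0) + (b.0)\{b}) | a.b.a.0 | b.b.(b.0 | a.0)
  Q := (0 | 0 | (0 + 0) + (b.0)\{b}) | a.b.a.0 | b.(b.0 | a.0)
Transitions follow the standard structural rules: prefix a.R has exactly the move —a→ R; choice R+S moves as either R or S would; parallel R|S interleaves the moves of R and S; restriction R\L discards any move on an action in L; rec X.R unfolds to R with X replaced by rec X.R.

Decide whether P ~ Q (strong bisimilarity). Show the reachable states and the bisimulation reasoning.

Reachable graph of P (24 states):
  u0 = (0 | 0 | (0 + 0) + (b.0)\{b}) | a.b.a.0 | b.b.(b.0 | a.0) → ··a··> u1, ··b··> u2
  u1 = (0 | 0 | (0 + 0) + (b.0)\{b}) | b.a.0 | b.b.(b.0 | a.0) → ··b··> u3, ··b··> u4
  u2 = (0 | 0 | (0 + 0) + (b.0)\{b}) | a.b.a.0 | b.(b.0 | a.0) → ··a··> u4, ··b··> u5
  u3 = (0 | 0 | (0 + 0) + (b.0)\{b}) | a.0 | b.b.(b.0 | a.0) → ··a··> u6, ··b··> u7
  u4 = (0 | 0 | (0 + 0) + (b.0)\{b}) | b.a.0 | b.(b.0 | a.0) → ··b··> u7, ··b··> u8
  u5 = (0 | 0 | (0 + 0) + (b.0)\{b}) | a.b.a.0 | (b.0 | a.0) → ··a··> u8, ··a··> u9, ··b··> u10
  u6 = (0 | 0 | (0 + 0) + (b.0)\{b}) | 0 | b.b.(b.0 | a.0) → ··b··> u11
  u7 = (0 | 0 | (0 + 0) + (b.0)\{b}) | a.0 | b.(b.0 | a.0) → ··a··> u11, ··b··> u12
  u8 = (0 | 0 | (0 + 0) + (b.0)\{b}) | b.a.0 | (b.0 | a.0) → ··a··> u13, ··b··> u12, ··b··> u14
  u9 = (0 | 0 | (0 + 0) + (b.0)\{b}) | a.b.a.0 | (b.0 | 0) → ··a··> u13, ··b··> u15
  u10 = (0 | 0 | (0 + 0) + (b.0)\{b}) | a.b.a.0 | (0 | a.0) → ··a··> u14, ··a··> u15
  u11 = (0 | 0 | (0 + 0) + (b.0)\{b}) | 0 | b.(b.0 | a.0) → ··b··> u16
  u12 = (0 | 0 | (0 + 0) + (b.0)\{b}) | a.0 | (b.0 | a.0) → ··a··> u16, ··a··> u17, ··b··> u18
  u13 = (0 | 0 | (0 + 0) + (b.0)\{b}) | b.a.0 | (b.0 | 0) → ··b··> u17, ··b··> u19
  u14 = (0 | 0 | (0 + 0) + (b.0)\{b}) | b.a.0 | (0 | a.0) → ··a··> u19, ··b··> u18
  u15 = (0 | 0 | (0 + 0) + (b.0)\{b}) | a.b.a.0 | (0 | 0) → ··a··> u19
  u16 = (0 | 0 | (0 + 0) + (b.0)\{b}) | 0 | (b.0 | a.0) → ··a··> u20, ··b··> u21
  u17 = (0 | 0 | (0 + 0) + (b.0)\{b}) | a.0 | (b.0 | 0) → ··a··> u20, ··b··> u22
  u18 = (0 | 0 | (0 + 0) + (b.0)\{b}) | a.0 | (0 | a.0) → ··a··> u21, ··a··> u22
  u19 = (0 | 0 | (0 + 0) + (b.0)\{b}) | b.a.0 | (0 | 0) → ··b··> u22
  u20 = (0 | 0 | (0 + 0) + (b.0)\{b}) | 0 | (b.0 | 0) → ··b··> u23
  u21 = (0 | 0 | (0 + 0) + (b.0)\{b}) | 0 | (0 | a.0) → ··a··> u23
  u22 = (0 | 0 | (0 + 0) + (b.0)\{b}) | a.0 | (0 | 0) → ··a··> u23
  u23 = (0 | 0 | (0 + 0) + (b.0)\{b}) | 0 | (0 | 0) → (no moves)
Reachable graph of Q (20 states):
  v0 = (0 | 0 | (0 + 0) + (b.0)\{b}) | a.b.a.0 | b.(b.0 | a.0) → ··a··> v1, ··b··> v2
  v1 = (0 | 0 | (0 + 0) + (b.0)\{b}) | b.a.0 | b.(b.0 | a.0) → ··b··> v3, ··b··> v4
  v2 = (0 | 0 | (0 + 0) + (b.0)\{b}) | a.b.a.0 | (b.0 | a.0) → ··a··> v4, ··a··> v5, ··b··> v6
  v3 = (0 | 0 | (0 + 0) + (b.0)\{b}) | a.0 | b.(b.0 | a.0) → ··a··> v7, ··b··> v8
  v4 = (0 | 0 | (0 + 0) + (b.0)\{b}) | b.a.0 | (b.0 | a.0) → ··a··> v9, ··b··> v10, ··b··> v8
  v5 = (0 | 0 | (0 + 0) + (b.0)\{b}) | a.b.a.0 | (b.0 | 0) → ··a··> v9, ··b··> v11
  v6 = (0 | 0 | (0 + 0) + (b.0)\{b}) | a.b.a.0 | (0 | a.0) → ··a··> v10, ··a··> v11
  v7 = (0 | 0 | (0 + 0) + (b.0)\{b}) | 0 | b.(b.0 | a.0) → ··b··> v12
  v8 = (0 | 0 | (0 + 0) + (b.0)\{b}) | a.0 | (b.0 | a.0) → ··a··> v12, ··a··> v13, ··b··> v14
  v9 = (0 | 0 | (0 + 0) + (b.0)\{b}) | b.a.0 | (b.0 | 0) → ··b··> v13, ··b··> v15
  v10 = (0 | 0 | (0 + 0) + (b.0)\{b}) | b.a.0 | (0 | a.0) → ··a··> v15, ··b··> v14
  v11 = (0 | 0 | (0 + 0) + (b.0)\{b}) | a.b.a.0 | (0 | 0) → ··a··> v15
  v12 = (0 | 0 | (0 + 0) + (b.0)\{b}) | 0 | (b.0 | a.0) → ··a··> v16, ··b··> v17
  v13 = (0 | 0 | (0 + 0) + (b.0)\{b}) | a.0 | (b.0 | 0) → ··a··> v16, ··b··> v18
  v14 = (0 | 0 | (0 + 0) + (b.0)\{b}) | a.0 | (0 | a.0) → ··a··> v17, ··a··> v18
  v15 = (0 | 0 | (0 + 0) + (b.0)\{b}) | b.a.0 | (0 | 0) → ··b··> v18
  v16 = (0 | 0 | (0 + 0) + (b.0)\{b}) | 0 | (b.0 | 0) → ··b··> v19
  v17 = (0 | 0 | (0 + 0) + (b.0)\{b}) | 0 | (0 | a.0) → ··a··> v19
  v18 = (0 | 0 | (0 + 0) + (b.0)\{b}) | a.0 | (0 | 0) → ··a··> v19
  v19 = (0 | 0 | (0 + 0) + (b.0)\{b}) | 0 | (0 | 0) → (no moves)
Coarsest stable partition (strong bisimilarity classes):
  B0 = {u0}
  B1 = {u1}
  B2 = {u4, v1}
  B3 = {u7, v3}
  B4 = {u12, v8}
  B5 = {u16, u17, v12, v13}
  B6 = {u21, u22, v17, v18}
  B7 = {u23, v19}
  B8 = {u20, v16}
  B9 = {u18, v14}
  B10 = {u11, v7}
  B11 = {u8, v4}
  B12 = {u13, v9}
  B13 = {u19, v15}
  B14 = {u14, v10}
  B15 = {u3}
  B16 = {u6}
  B17 = {u2, v0}
  B18 = {u5, v2}
  B19 = {u9, v5}
  B20 = {u15, v11}
  B21 = {u10, v6}
u0 ∈ B0, v0 ∈ B17 → different blocks

P ≁ Q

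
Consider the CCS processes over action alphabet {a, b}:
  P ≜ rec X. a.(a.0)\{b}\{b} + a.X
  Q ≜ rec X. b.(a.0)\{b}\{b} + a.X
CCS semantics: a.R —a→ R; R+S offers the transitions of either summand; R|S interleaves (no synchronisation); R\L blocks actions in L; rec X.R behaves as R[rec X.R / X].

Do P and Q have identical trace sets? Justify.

trace-distinct — witness ⟨b⟩

LTS(P): 3 reachable states
  s0 = rec X. a.(a.0)\{b}\{b} + a.X has moves ··a··> s0, ··a··> s1
  s1 = (a.0)\{b}\{b} has moves ··a··> s2
  s2 = 0\{b}\{b} has moves deadlocked
LTS(Q): 3 reachable states
  t0 = rec X. b.(a.0)\{b}\{b} + a.X has moves ··a··> t0, ··b··> t1
  t1 = (a.0)\{b}\{b} has moves ··a··> t2
  t2 = 0\{b}\{b} has moves deadlocked
Trace ⟨b⟩ through Q, begin at {t0}:
  step 1 (b): {t1}
  Q completes σ.
Trace ⟨b⟩ through P, begin at {s0}:
  step 1 (b): ∅  — P cannot continue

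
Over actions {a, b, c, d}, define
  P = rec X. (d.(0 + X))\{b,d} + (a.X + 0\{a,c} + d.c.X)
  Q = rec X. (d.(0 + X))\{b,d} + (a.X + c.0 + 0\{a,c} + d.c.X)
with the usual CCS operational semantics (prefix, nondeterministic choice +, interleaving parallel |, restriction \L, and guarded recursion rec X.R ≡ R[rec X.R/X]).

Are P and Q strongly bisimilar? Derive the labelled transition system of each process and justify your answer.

LTS(P): 2 reachable states
  p0 = rec X. (d.(0 + X))\{b,d} + (a.X + 0\{a,c} + d.c.X) → -a-> p0, -d-> p1
  p1 = c.(rec X. (d.(0 + X))\{b,d} + (a.X + 0\{a,c} + d.c.X)) → -c-> p0
LTS(Q): 3 reachable states
  q0 = rec X. (d.(0 + X))\{b,d} + (a.X + c.0 + 0\{a,c} + d.c.X) → -a-> q0, -c-> q1, -d-> q2
  q1 = 0 → stopped
  q2 = c.(rec X. (d.(0 + X))\{b,d} + (a.X + c.0 + 0\{a,c} + d.c.X)) → -c-> q0
Coarsest stable partition (strong bisimilarity classes):
  B0 = {p0}
  B1 = {p1}
  B2 = {q0}
  B3 = {q2}
  B4 = {q1}
p0 ∈ B0, q0 ∈ B2 → different blocks

NO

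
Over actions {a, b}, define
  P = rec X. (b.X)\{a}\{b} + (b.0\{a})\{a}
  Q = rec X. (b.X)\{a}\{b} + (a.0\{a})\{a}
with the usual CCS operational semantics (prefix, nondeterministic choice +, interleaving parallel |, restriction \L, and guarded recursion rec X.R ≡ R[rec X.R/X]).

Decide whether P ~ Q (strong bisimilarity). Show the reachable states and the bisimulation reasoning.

not bisimilar

Reachable graph of P (2 states):
  u0 = rec X. (b.X)\{a}\{b} + (b.0\{a})\{a} ⊢ -b-> u1
  u1 = 0\{a}\{a} ⊢ stopped
Reachable graph of Q (1 states):
  v0 = rec X. (b.X)\{a}\{b} + (a.0\{a})\{a} ⊢ stopped
Partition-refinement fixed point:
  B0 = {u0}
  B1 = {u1, v0}
u0 ∈ B0, v0 ∈ B1 → different blocks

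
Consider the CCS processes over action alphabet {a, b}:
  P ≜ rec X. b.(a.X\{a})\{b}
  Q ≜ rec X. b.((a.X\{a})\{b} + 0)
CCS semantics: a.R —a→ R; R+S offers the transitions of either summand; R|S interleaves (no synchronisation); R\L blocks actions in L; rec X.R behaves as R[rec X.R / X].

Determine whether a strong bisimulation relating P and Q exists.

Reachable graph of P (3 states):
  m0 = rec X. b.(a.X\{a})\{b} has moves —b→ m1
  m1 = (a.(rec X. b.(a.X\{a})\{b})\{a})\{b} has moves —a→ m2
  m2 = (rec X. b.(a.X\{a})\{b})\{a}\{b} has moves ∅
Reachable graph of Q (3 states):
  n0 = rec X. b.((a.X\{a})\{b} + 0) has moves —b→ n1
  n1 = (a.(rec X. b.((a.X\{a})\{b} + 0))\{a})\{b} + 0 has moves —a→ n2
  n2 = (rec X. b.((a.X\{a})\{b} + 0))\{a}\{b} has moves ∅
Bisimilarity quotient blocks:
  B0 = {m0, n0}
  B1 = {m1, n1}
  B2 = {m2, n2}
m0 ∈ B0, n0 ∈ B0 → same block

YES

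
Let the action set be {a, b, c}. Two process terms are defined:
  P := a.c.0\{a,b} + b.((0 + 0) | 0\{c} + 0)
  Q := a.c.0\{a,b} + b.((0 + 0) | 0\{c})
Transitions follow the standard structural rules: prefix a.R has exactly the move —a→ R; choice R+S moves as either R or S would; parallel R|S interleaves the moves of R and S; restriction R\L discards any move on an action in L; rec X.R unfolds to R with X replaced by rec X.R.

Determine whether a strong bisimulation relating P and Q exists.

YES

P's transition system — 4 states:
  p0 = a.c.0\{a,b} + b.((0 + 0) | 0\{c} + 0) has moves —a→ p1, —b→ p2
  p1 = c.0\{a,b} has moves —c→ p3
  p2 = (0 + 0) | 0\{c} + 0 has moves (no moves)
  p3 = 0\{a,b} has moves (no moves)
Q's transition system — 4 states:
  q0 = a.c.0\{a,b} + b.((0 + 0) | 0\{c}) has moves —a→ q1, —b→ q2
  q1 = c.0\{a,b} has moves —c→ q3
  q2 = (0 + 0) | 0\{c} has moves (no moves)
  q3 = 0\{a,b} has moves (no moves)
Partition-refinement fixed point:
  B0 = {p0, q0}
  B1 = {p2, p3, q2, q3}
  B2 = {p1, q1}
p0 ∈ B0, q0 ∈ B0 → same block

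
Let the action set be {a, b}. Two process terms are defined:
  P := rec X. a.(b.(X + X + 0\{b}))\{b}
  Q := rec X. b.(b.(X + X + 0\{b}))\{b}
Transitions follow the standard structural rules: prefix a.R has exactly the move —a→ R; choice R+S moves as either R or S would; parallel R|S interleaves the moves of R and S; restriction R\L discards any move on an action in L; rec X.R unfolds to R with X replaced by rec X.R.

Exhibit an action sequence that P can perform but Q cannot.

P's transition system — 2 states:
  s0 = rec X. a.(b.(X + X + 0\{b}))\{b} | -a-> s1
  s1 = (b.((rec X. a.(b.(X + X + 0\{b}))\{b}) + (rec X. a.(b.(X + X + 0\{b}))\{b}) + 0\{b}))\{b} | deadlocked
Q's transition system — 2 states:
  t0 = rec X. b.(b.(X + X + 0\{b}))\{b} | -b-> t1
  t1 = (b.((rec X. b.(b.(X + X + 0\{b}))\{b}) + (rec X. b.(b.(X + X + 0\{b}))\{b}) + 0\{b}))\{b} | deadlocked
Executing a from P (initial set {s0}):
  [1] a ⇒ {s1}
  ✓ P
Executing a from Q (initial set {t0}):
  [1] a ⇒ ∅  — Q cannot continue

a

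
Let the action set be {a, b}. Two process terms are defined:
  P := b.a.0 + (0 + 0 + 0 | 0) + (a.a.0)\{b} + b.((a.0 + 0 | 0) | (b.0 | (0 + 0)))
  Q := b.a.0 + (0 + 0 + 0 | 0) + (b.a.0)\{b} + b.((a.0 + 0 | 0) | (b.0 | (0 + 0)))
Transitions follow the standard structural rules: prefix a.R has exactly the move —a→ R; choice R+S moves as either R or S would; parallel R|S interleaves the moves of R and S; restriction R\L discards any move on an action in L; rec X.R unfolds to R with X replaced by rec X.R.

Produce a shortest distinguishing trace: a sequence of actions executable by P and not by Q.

a

LTS(P): 9 reachable states
  s0 = b.a.0 + (0 + 0 + 0 | 0) + (a.a.0)\{b} + b.((a.0 + 0 | 0) | (b.0 | (0 + 0))) → —a→ s1, —b→ s2, —b→ s3
  s1 = (a.0)\{b} → —a→ s4
  s2 = (a.0 + 0 | 0) | (b.0 | (0 + 0)) → —a→ s5, —b→ s6
  s3 = a.0 → —a→ s7
  s4 = 0\{b} → (no moves)
  s5 = 0 | (b.0 | (0 + 0)) → —b→ s8
  s6 = (a.0 + 0 | 0) | (0 | (0 + 0)) → —a→ s8
  s7 = 0 → (no moves)
  s8 = 0 | (0 | (0 + 0)) → (no moves)
LTS(Q): 7 reachable states
  t0 = b.a.0 + (0 + 0 + 0 | 0) + (b.a.0)\{b} + b.((a.0 + 0 | 0) | (b.0 | (0 + 0))) → —b→ t1, —b→ t2
  t1 = (a.0 + 0 | 0) | (b.0 | (0 + 0)) → —a→ t3, —b→ t4
  t2 = a.0 → —a→ t5
  t3 = 0 | (b.0 | (0 + 0)) → —b→ t6
  t4 = (a.0 + 0 | 0) | (0 | (0 + 0)) → —a→ t6
  t5 = 0 → (no moves)
  t6 = 0 | (0 | (0 + 0)) → (no moves)
Executing a from P (initial set {s0}):
  step 1 (a): {s1}
  — P admits the full trace.
Executing a from Q (initial set {t0}):
  step 1 (a): no successor for Q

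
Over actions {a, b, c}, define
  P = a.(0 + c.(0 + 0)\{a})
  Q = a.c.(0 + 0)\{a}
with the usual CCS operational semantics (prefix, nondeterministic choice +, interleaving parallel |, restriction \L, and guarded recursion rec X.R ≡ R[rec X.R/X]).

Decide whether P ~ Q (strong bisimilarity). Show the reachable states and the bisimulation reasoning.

YES

LTS(P): 3 reachable states
  u0 = a.(0 + c.(0 + 0)\{a}) has moves --a--▸ u1
  u1 = 0 + c.(0 + 0)\{a} has moves --c--▸ u2
  u2 = (0 + 0)\{a} has moves (no moves)
LTS(Q): 3 reachable states
  v0 = a.c.(0 + 0)\{a} has moves --a--▸ v1
  v1 = c.(0 + 0)\{a} has moves --c--▸ v2
  v2 = (0 + 0)\{a} has moves (no moves)
Coarsest stable partition (strong bisimilarity classes):
  B0 = {u0, v0}
  B1 = {u1, v1}
  B2 = {u2, v2}
u0 ∈ B0, v0 ∈ B0 → same block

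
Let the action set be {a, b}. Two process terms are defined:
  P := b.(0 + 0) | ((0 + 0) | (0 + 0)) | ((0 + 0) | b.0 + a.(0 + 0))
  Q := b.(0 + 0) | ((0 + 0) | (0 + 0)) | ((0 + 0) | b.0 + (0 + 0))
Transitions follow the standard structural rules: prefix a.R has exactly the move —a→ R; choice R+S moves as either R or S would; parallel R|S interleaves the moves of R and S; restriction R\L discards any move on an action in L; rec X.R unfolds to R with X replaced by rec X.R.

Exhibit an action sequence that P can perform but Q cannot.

LTS(P): 6 reachable states
  m0 = b.(0 + 0) | ((0 + 0) | (0 + 0)) | ((0 + 0) | b.0 + a.(0 + 0)) has moves —a→ m1, —b→ m2, —b→ m3
  m1 = b.(0 + 0) | ((0 + 0) | (0 + 0)) | (0 + 0) has moves —b→ m4
  m2 = (0 + 0) | ((0 + 0) | (0 + 0)) | ((0 + 0) | b.0 + a.(0 + 0)) has moves —a→ m4, —b→ m5
  m3 = b.(0 + 0) | ((0 + 0) | (0 + 0)) | ((0 + 0) | 0) has moves —b→ m5
  m4 = (0 + 0) | ((0 + 0) | (0 + 0)) | (0 + 0) has moves ·
  m5 = (0 + 0) | ((0 + 0) | (0 + 0)) | ((0 + 0) | 0) has moves ·
LTS(Q): 4 reachable states
  n0 = b.(0 + 0) | ((0 + 0) | (0 + 0)) | ((0 + 0) | b.0 + (0 + 0)) has moves —b→ n1, —b→ n2
  n1 = (0 + 0) | ((0 + 0) | (0 + 0)) | ((0 + 0) | b.0 + (0 + 0)) has moves —b→ n3
  n2 = b.(0 + 0) | ((0 + 0) | (0 + 0)) | ((0 + 0) | 0) has moves —b→ n3
  n3 = (0 + 0) | ((0 + 0) | (0 + 0)) | ((0 + 0) | 0) has moves ·
Run σ = ⟨a⟩ on P: start {m0}
  step 1 (a): {m1}
  P completes σ.
Run σ = ⟨a⟩ on Q: start {n0}
  step 1 (a): no successor for Q

a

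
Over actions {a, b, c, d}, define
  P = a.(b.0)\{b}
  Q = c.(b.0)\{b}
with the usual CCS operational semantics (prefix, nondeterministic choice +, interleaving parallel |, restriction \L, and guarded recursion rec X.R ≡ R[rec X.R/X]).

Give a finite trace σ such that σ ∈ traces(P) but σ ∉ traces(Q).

P's transition system — 2 states:
  p0 = a.(b.0)\{b} → =a=> p1
  p1 = (b.0)\{b} → ∅
Q's transition system — 2 states:
  q0 = c.(b.0)\{b} → =c=> q1
  q1 = (b.0)\{b} → ∅
Run σ = ⟨a⟩ on P: start {p0}
  after a @ step 1: {p1}
  — P admits the full trace.
Run σ = ⟨a⟩ on Q: start {q0}
  after a @ step 1: no successor for Q

a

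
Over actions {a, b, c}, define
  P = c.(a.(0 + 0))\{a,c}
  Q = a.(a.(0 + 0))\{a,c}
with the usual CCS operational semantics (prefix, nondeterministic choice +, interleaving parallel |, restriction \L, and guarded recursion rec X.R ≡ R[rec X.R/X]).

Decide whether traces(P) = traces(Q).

NO — witness ⟨c⟩

LTS(P): 2 reachable states
  s0 = c.(a.(0 + 0))\{a,c} ⊢ —c→ s1
  s1 = (a.(0 + 0))\{a,c} ⊢ (no moves)
LTS(Q): 2 reachable states
  t0 = a.(a.(0 + 0))\{a,c} ⊢ —a→ t1
  t1 = (a.(0 + 0))\{a,c} ⊢ (no moves)
Executing c from P (initial set {s0}):
  step 1 (c): {s1}
  — P admits the full trace.
Executing c from Q (initial set {t0}):
  step 1 (c): no successor for Q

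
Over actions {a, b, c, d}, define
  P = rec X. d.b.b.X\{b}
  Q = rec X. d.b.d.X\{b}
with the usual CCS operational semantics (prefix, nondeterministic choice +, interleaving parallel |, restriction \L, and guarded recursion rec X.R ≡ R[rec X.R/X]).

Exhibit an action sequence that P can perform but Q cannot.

P's transition system — 5 states:
  u0 = rec X. d.b.b.X\{b} has moves -d-> u1
  u1 = b.b.(rec X. d.b.b.X\{b})\{b} has moves -b-> u2
  u2 = b.(rec X. d.b.b.X\{b})\{b} has moves -b-> u3
  u3 = (rec X. d.b.b.X\{b})\{b} has moves -d-> u4
  u4 = (b.b.(rec X. d.b.b.X\{b})\{b})\{b} has moves ∅
Q's transition system — 5 states:
  v0 = rec X. d.b.d.X\{b} has moves -d-> v1
  v1 = b.d.(rec X. d.b.d.X\{b})\{b} has moves -b-> v2
  v2 = d.(rec X. d.b.d.X\{b})\{b} has moves -d-> v3
  v3 = (rec X. d.b.d.X\{b})\{b} has moves -d-> v4
  v4 = (b.d.(rec X. d.b.d.X\{b})\{b})\{b} has moves ∅
Trace ⟨dbb⟩ through P, begin at {u0}:
  step 1 (d): {u1}
  step 2 (b): {u2}
  step 3 (b): {u3}
  P completes σ.
Trace ⟨dbb⟩ through Q, begin at {v0}:
  step 1 (d): {v1}
  step 2 (b): {v2}
  step 3 (b): ∅ (Q stuck)

dbb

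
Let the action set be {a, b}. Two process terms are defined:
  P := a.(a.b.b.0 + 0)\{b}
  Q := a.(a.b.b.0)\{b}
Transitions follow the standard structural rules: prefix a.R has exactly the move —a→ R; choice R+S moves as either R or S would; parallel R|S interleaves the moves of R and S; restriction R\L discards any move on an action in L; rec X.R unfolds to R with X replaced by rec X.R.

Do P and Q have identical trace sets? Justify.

Reachable graph of P (3 states):
  m0 = a.(a.b.b.0 + 0)\{b} | —a→ m1
  m1 = (a.b.b.0 + 0)\{b} | —a→ m2
  m2 = (b.b.0)\{b} | ·
Reachable graph of Q (3 states):
  n0 = a.(a.b.b.0)\{b} | —a→ n1
  n1 = (a.b.b.0)\{b} | —a→ n2
  n2 = (b.b.0)\{b} | ·
Partition-refinement fixed point:
  B0 = {m0, n0}
  B1 = {m1, n1}
  B2 = {m2, n2}
m0 ∈ B0, n0 ∈ B0 → same block
Bisimilar ⇒ trace-equivalent.

traces(P) = traces(Q)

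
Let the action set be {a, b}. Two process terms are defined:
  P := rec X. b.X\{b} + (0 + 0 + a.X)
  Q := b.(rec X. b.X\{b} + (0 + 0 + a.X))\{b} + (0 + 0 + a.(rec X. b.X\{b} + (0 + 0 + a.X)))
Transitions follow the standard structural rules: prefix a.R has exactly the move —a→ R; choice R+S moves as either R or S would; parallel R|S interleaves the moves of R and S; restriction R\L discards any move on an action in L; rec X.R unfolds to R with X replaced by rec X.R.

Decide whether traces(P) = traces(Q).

YES

P's transition system — 2 states:
  m0 = rec X. b.X\{b} + (0 + 0 + a.X) ⊢ --a--▸ m0, --b--▸ m1
  m1 = (rec X. b.X\{b} + (0 + 0 + a.X))\{b} ⊢ --a--▸ m1
Q's transition system — 3 states:
  n0 = b.(rec X. b.X\{b} + (0 + 0 + a.X))\{b} + (0 + 0 + a.(rec X. b.X\{b} + (0 + 0 + a.X))) ⊢ --a--▸ n1, --b--▸ n2
  n1 = rec X. b.X\{b} + (0 + 0 + a.X) ⊢ --a--▸ n1, --b--▸ n2
  n2 = (rec X. b.X\{b} + (0 + 0 + a.X))\{b} ⊢ --a--▸ n2
Bisimilarity quotient blocks:
  B0 = {m0, n0, n1}
  B1 = {m1, n2}
m0 ∈ B0, n0 ∈ B0 → same block
Bisimilar ⇒ trace-equivalent.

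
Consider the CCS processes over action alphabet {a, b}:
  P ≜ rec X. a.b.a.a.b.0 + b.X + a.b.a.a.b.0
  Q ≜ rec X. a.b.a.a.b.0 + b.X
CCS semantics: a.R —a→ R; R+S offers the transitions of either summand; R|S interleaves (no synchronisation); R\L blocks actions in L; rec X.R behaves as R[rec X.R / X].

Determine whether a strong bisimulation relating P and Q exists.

Reachable graph of P (6 states):
  p0 = rec X. a.b.a.a.b.0 + b.X + a.b.a.a.b.0 :: =a=> p1, =b=> p0
  p1 = b.a.a.b.0 :: =b=> p2
  p2 = a.a.b.0 :: =a=> p3
  p3 = a.b.0 :: =a=> p4
  p4 = b.0 :: =b=> p5
  p5 = 0 :: deadlocked
Reachable graph of Q (6 states):
  q0 = rec X. a.b.a.a.b.0 + b.X :: =a=> q1, =b=> q0
  q1 = b.a.a.b.0 :: =b=> q2
  q2 = a.a.b.0 :: =a=> q3
  q3 = a.b.0 :: =a=> q4
  q4 = b.0 :: =b=> q5
  q5 = 0 :: deadlocked
Partition-refinement fixed point:
  B0 = {p0, q0}
  B1 = {p1, q1}
  B2 = {p2, q2}
  B3 = {p3, q3}
  B4 = {p4, q4}
  B5 = {p5, q5}
p0 ∈ B0, q0 ∈ B0 → same block

YES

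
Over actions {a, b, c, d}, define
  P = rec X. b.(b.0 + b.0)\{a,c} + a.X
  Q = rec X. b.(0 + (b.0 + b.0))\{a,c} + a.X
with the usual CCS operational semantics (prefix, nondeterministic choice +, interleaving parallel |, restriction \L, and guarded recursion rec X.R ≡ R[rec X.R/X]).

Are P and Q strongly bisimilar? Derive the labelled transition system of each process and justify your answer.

LTS(P): 3 reachable states
  s0 = rec X. b.(b.0 + b.0)\{a,c} + a.X → —a→ s0, —b→ s1
  s1 = (b.0 + b.0)\{a,c} → —b→ s2
  s2 = 0\{a,c} → deadlocked
LTS(Q): 3 reachable states
  t0 = rec X. b.(0 + (b.0 + b.0))\{a,c} + a.X → —a→ t0, —b→ t1
  t1 = (0 + (b.0 + b.0))\{a,c} → —b→ t2
  t2 = 0\{a,c} → deadlocked
Partition-refinement fixed point:
  B0 = {s0, t0}
  B1 = {s1, t1}
  B2 = {s2, t2}
s0 ∈ B0, t0 ∈ B0 → same block

YES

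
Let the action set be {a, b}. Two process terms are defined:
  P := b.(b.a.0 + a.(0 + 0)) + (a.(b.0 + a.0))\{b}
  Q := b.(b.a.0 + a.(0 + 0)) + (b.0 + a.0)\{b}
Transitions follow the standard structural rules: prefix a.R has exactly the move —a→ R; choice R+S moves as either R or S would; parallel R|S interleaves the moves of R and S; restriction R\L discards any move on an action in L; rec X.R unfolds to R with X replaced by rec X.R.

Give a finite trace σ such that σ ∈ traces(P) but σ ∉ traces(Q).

aa

LTS(P): 7 reachable states
  p0 = b.(b.a.0 + a.(0 + 0)) + (a.(b.0 + a.0))\{b} :: ··a··> p1, ··b··> p2
  p1 = (b.0 + a.0)\{b} :: ··a··> p3
  p2 = b.a.0 + a.(0 + 0) :: ··a··> p4, ··b··> p5
  p3 = 0\{b} :: (no moves)
  p4 = 0 + 0 :: (no moves)
  p5 = a.0 :: ··a··> p6
  p6 = 0 :: (no moves)
LTS(Q): 6 reachable states
  q0 = b.(b.a.0 + a.(0 + 0)) + (b.0 + a.0)\{b} :: ··a··> q1, ··b··> q2
  q1 = 0\{b} :: (no moves)
  q2 = b.a.0 + a.(0 + 0) :: ··a··> q3, ··b··> q4
  q3 = 0 + 0 :: (no moves)
  q4 = a.0 :: ··a··> q5
  q5 = 0 :: (no moves)
Executing aa from P (initial set {p0}):
  step 1 (a): {p1}
  step 2 (a): {p3}
  — P admits the full trace.
Executing aa from Q (initial set {q0}):
  step 1 (a): {q1}
  step 2 (a): ∅ (Q stuck)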